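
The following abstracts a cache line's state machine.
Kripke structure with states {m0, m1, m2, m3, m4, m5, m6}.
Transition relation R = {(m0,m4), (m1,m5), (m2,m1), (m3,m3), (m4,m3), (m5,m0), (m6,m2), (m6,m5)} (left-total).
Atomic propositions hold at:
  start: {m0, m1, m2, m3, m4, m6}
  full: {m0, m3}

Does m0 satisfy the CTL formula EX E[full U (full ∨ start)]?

Sat(full ∨ start) = {m0, m1, m2, m3, m4, m6}
E[full U (full ∨ start)]: least fixpoint, start Z0 = Sat((full ∨ start)) = {m0, m1, m2, m3, m4, m6}, add states in Sat(full) with some successor in Z. Already a fixed point.
Sat(E[full U (full ∨ start)]) = {m0, m1, m2, m3, m4, m6}
Sat(EX E[full U (full ∨ start)]) = {s : some successor in {m0, m1, m2, m3, m4, m6}} = {m0, m2, m3, m4, m5, m6}
m0 ∈ Sat(EX E[full U (full ∨ start)]) = {m0, m2, m3, m4, m5, m6}, so the formula holds at m0.

Yes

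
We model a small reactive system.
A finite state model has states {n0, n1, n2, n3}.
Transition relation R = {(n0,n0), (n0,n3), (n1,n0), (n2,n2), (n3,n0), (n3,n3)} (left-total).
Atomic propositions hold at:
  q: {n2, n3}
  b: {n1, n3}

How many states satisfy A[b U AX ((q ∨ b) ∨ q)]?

Sat(q ∨ b) = {n1, n2, n3}
Sat((q ∨ b) ∨ q) = {n1, n2, n3}
Sat(AX ((q ∨ b) ∨ q)) = {s : every successor in {n1, n2, n3}} = {n2}
A[b U AX ((q ∨ b) ∨ q)]: least fixpoint, start Z0 = Sat(AX ((q ∨ b) ∨ q)) = {n2}, add states in Sat(b) with every successor in Z. Already a fixed point.
Sat(A[b U AX ((q ∨ b) ∨ q)]) = {n2}
|Sat(A[b U AX ((q ∨ b) ∨ q)])| = |{n2}| = 1.

1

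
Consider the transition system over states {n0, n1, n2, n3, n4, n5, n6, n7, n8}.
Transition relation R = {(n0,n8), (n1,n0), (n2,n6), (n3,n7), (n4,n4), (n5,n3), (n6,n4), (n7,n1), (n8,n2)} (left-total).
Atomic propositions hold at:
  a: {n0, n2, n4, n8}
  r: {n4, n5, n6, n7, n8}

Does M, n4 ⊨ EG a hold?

Yes

EG a: greatest fixpoint, start Z0 = {n0, n2, n4, n8}, keep only states in Sat with some successor in Z. Z1 = {n0, n4, n8}; Z2 = {n0, n4}; Z3 = {n4}; fixed.
Sat(EG a) = {n4}
n4 ∈ Sat(EG a) = {n4}, so the formula holds at n4.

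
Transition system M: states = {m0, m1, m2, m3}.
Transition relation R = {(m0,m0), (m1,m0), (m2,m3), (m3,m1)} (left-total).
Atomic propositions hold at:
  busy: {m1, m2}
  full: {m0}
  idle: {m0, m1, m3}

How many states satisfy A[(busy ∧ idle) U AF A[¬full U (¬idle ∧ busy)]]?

Sat(busy ∧ idle) = {m1}
Sat(¬full) = {m1, m2, m3}
Sat(¬idle) = {m2}
Sat(¬idle ∧ busy) = {m2}
A[¬full U (¬idle ∧ busy)]: least fixpoint, start Z0 = Sat((¬idle ∧ busy)) = {m2}, add states in Sat(¬full) with every successor in Z. Already a fixed point.
Sat(A[¬full U (¬idle ∧ busy)]) = {m2}
AF A[¬full U (¬idle ∧ busy)]: least fixpoint, start Z0 = {m2}, add states with every successor in Z. Already a fixed point.
Sat(AF A[¬full U (¬idle ∧ busy)]) = {m2}
A[(busy ∧ idle) U AF A[¬full U (¬idle ∧ busy)]]: least fixpoint, start Z0 = Sat(AF A[¬full U (¬idle ∧ busy)]) = {m2}, add states in Sat(busy ∧ idle) with every successor in Z. Already a fixed point.
Sat(A[(busy ∧ idle) U AF A[¬full U (¬idle ∧ busy)]]) = {m2}
|Sat(A[(busy ∧ idle) U AF A[¬full U (¬idle ∧ busy)]])| = |{m2}| = 1.

1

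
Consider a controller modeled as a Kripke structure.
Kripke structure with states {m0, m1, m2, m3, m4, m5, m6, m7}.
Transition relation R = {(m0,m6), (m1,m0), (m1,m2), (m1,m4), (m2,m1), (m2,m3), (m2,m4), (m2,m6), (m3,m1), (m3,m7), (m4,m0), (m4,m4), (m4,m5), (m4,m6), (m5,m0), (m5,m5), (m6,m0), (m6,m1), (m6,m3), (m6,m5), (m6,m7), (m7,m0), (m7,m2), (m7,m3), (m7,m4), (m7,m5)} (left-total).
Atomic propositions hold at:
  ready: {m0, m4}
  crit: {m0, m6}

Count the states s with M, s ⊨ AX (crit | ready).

Sat(crit | ready) = {m0, m4, m6}
Sat(AX (crit | ready)) = {s : every successor in {m0, m4, m6}} = {m0}
|Sat(AX (crit | ready))| = |{m0}| = 1.

1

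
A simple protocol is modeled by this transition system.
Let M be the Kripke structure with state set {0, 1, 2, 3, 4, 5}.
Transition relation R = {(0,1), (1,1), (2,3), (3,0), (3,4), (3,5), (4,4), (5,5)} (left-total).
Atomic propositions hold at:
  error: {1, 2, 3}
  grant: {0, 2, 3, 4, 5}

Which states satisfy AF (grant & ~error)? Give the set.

Sat(~error) = {0, 4, 5}
Sat(grant & ~error) = {0, 4, 5}
AF (grant & ~error): least fixpoint, start Z0 = {0, 4, 5}, add states with every successor in Z. Z1 = {0, 3, 4, 5}; Z2 = {0, 2, 3, 4, 5}; fixed.
Sat(AF (grant & ~error)) = {0, 2, 3, 4, 5}

{0, 2, 3, 4, 5}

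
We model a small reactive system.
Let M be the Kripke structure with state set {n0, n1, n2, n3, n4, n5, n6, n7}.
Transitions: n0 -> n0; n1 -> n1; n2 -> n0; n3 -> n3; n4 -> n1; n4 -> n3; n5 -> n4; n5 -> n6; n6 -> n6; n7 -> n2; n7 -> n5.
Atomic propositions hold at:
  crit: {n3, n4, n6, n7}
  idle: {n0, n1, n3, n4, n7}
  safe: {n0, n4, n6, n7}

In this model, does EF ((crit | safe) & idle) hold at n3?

Sat(crit | safe) = {n0, n3, n4, n6, n7}
Sat((crit | safe) & idle) = {n0, n3, n4, n7}
EF ((crit | safe) & idle): least fixpoint, start Z0 = {n0, n3, n4, n7}, add states with some successor in Z. Z1 = {n0, n2, n3, n4, n5, n7}; fixed.
Sat(EF ((crit | safe) & idle)) = {n0, n2, n3, n4, n5, n7}
n3 ∈ Sat(EF ((crit | safe) & idle)) = {n0, n2, n3, n4, n5, n7}, so the formula holds at n3.

Yes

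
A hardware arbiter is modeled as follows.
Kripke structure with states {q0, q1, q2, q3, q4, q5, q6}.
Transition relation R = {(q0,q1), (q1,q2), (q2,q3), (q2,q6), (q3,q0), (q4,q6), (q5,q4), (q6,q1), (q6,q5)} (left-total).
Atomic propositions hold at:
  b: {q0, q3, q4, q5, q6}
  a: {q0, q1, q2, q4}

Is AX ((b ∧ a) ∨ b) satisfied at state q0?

Sat(b ∧ a) = {q0, q4}
Sat((b ∧ a) ∨ b) = {q0, q3, q4, q5, q6}
Sat(AX ((b ∧ a) ∨ b)) = {s : every successor in {q0, q3, q4, q5, q6}} = {q2, q3, q4, q5}
q0 ∉ Sat(AX ((b ∧ a) ∨ b)) = {q2, q3, q4, q5}, so the formula does not hold at q0.

No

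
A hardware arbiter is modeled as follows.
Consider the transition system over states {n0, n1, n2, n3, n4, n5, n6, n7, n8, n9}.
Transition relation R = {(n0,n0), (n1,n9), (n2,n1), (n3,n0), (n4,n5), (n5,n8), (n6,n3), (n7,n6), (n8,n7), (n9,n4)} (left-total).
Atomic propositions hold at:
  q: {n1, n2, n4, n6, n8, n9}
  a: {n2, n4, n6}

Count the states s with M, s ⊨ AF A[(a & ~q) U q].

8

Sat(~q) = {n0, n3, n5, n7}
Sat(a & ~q) = ∅
A[(a & ~q) U q]: least fixpoint, start Z0 = Sat(q) = {n1, n2, n4, n6, n8, n9}, add states in Sat(a & ~q) with every successor in Z. Already a fixed point.
Sat(A[(a & ~q) U q]) = {n1, n2, n4, n6, n8, n9}
AF A[(a & ~q) U q]: least fixpoint, start Z0 = {n1, n2, n4, n6, n8, n9}, add states with every successor in Z. Z1 = {n1, n2, n4, n5, n6, n7, n8, n9}; fixed.
Sat(AF A[(a & ~q) U q]) = {n1, n2, n4, n5, n6, n7, n8, n9}
|Sat(AF A[(a & ~q) U q])| = |{n1, n2, n4, n5, n6, n7, n8, n9}| = 8.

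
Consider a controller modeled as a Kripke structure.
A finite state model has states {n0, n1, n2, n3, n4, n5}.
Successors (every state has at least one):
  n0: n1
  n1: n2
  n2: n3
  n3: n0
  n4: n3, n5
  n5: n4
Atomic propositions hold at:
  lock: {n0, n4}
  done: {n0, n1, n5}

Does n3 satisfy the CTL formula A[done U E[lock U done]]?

No

E[lock U done]: least fixpoint, start Z0 = Sat(done) = {n0, n1, n5}, add states in Sat(lock) with some successor in Z. Z1 = {n0, n1, n4, n5}; fixed.
Sat(E[lock U done]) = {n0, n1, n4, n5}
A[done U E[lock U done]]: least fixpoint, start Z0 = Sat(E[lock U done]) = {n0, n1, n4, n5}, add states in Sat(done) with every successor in Z. Already a fixed point.
Sat(A[done U E[lock U done]]) = {n0, n1, n4, n5}
n3 ∉ Sat(A[done U E[lock U done]]) = {n0, n1, n4, n5}, so the formula does not hold at n3.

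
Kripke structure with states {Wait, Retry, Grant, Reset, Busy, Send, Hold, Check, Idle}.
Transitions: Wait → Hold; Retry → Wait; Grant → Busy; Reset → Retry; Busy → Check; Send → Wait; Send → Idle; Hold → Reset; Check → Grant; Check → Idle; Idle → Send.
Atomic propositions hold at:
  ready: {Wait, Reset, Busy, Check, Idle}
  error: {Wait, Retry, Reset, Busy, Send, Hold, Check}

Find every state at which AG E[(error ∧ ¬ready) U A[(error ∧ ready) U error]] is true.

Sat(¬ready) = {Retry, Grant, Send, Hold}
Sat(error ∧ ¬ready) = {Retry, Send, Hold}
Sat(error ∧ ready) = {Wait, Reset, Busy, Check}
A[(error ∧ ready) U error]: least fixpoint, start Z0 = Sat(error) = {Wait, Retry, Reset, Busy, Send, Hold, Check}, add states in Sat(error ∧ ready) with every successor in Z. Already a fixed point.
Sat(A[(error ∧ ready) U error]) = {Wait, Retry, Reset, Busy, Send, Hold, Check}
E[(error ∧ ¬ready) U A[(error ∧ ready) U error]]: least fixpoint, start Z0 = Sat(A[(error ∧ ready) U error]) = {Wait, Retry, Reset, Busy, Send, Hold, Check}, add states in Sat(error ∧ ¬ready) with some successor in Z. Already a fixed point.
Sat(E[(error ∧ ¬ready) U A[(error ∧ ready) U error]]) = {Wait, Retry, Reset, Busy, Send, Hold, Check}
AG E[(error ∧ ¬ready) U A[(error ∧ ready) U error]]: greatest fixpoint, start Z0 = {Wait, Retry, Reset, Busy, Send, Hold, Check}, keep only states in Sat with every successor in Z. Z1 = {Wait, Retry, Reset, Busy, Hold}; Z2 = {Wait, Retry, Reset, Hold}; fixed.
Sat(AG E[(error ∧ ¬ready) U A[(error ∧ ready) U error]]) = {Wait, Retry, Reset, Hold}

{Wait, Retry, Reset, Hold}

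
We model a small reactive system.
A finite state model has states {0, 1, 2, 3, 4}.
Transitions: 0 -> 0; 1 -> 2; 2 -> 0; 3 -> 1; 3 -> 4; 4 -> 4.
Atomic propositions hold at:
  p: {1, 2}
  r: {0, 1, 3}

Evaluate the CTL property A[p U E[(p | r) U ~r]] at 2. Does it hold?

Yes

Sat(p | r) = {0, 1, 2, 3}
Sat(~r) = {2, 4}
E[(p | r) U ~r]: least fixpoint, start Z0 = Sat(~r) = {2, 4}, add states in Sat(p | r) with some successor in Z. Z1 = {1, 2, 3, 4}; fixed.
Sat(E[(p | r) U ~r]) = {1, 2, 3, 4}
A[p U E[(p | r) U ~r]]: least fixpoint, start Z0 = Sat(E[(p | r) U ~r]) = {1, 2, 3, 4}, add states in Sat(p) with every successor in Z. Already a fixed point.
Sat(A[p U E[(p | r) U ~r]]) = {1, 2, 3, 4}
2 ∈ Sat(A[p U E[(p | r) U ~r]]) = {1, 2, 3, 4}, so the formula holds at 2.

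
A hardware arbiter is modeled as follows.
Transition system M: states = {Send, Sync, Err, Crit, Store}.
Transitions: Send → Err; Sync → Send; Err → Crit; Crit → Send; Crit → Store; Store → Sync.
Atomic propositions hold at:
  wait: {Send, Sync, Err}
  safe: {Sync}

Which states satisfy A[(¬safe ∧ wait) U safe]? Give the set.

{Sync}

Sat(¬safe) = {Send, Err, Crit, Store}
Sat(¬safe ∧ wait) = {Send, Err}
A[(¬safe ∧ wait) U safe]: least fixpoint, start Z0 = Sat(safe) = {Sync}, add states in Sat(¬safe ∧ wait) with every successor in Z. Already a fixed point.
Sat(A[(¬safe ∧ wait) U safe]) = {Sync}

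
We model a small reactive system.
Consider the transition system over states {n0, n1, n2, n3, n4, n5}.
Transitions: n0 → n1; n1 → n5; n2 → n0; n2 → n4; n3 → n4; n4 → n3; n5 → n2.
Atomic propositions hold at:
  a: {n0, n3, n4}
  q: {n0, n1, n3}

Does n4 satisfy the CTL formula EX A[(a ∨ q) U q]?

Sat(a ∨ q) = {n0, n1, n3, n4}
A[(a ∨ q) U q]: least fixpoint, start Z0 = Sat(q) = {n0, n1, n3}, add states in Sat(a ∨ q) with every successor in Z. Z1 = {n0, n1, n3, n4}; fixed.
Sat(A[(a ∨ q) U q]) = {n0, n1, n3, n4}
Sat(EX A[(a ∨ q) U q]) = {s : some successor in {n0, n1, n3, n4}} = {n0, n2, n3, n4}
n4 ∈ Sat(EX A[(a ∨ q) U q]) = {n0, n2, n3, n4}, so the formula holds at n4.

Yes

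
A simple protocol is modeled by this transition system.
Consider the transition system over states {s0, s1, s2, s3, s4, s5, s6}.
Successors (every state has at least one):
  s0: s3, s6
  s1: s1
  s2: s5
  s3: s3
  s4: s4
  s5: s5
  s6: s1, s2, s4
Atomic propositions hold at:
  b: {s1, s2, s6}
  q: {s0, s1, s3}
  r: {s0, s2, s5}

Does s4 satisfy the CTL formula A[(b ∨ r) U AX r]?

No

Sat(b ∨ r) = {s0, s1, s2, s5, s6}
Sat(AX r) = {s : every successor in {s0, s2, s5}} = {s2, s5}
A[(b ∨ r) U AX r]: least fixpoint, start Z0 = Sat(AX r) = {s2, s5}, add states in Sat(b ∨ r) with every successor in Z. Already a fixed point.
Sat(A[(b ∨ r) U AX r]) = {s2, s5}
s4 ∉ Sat(A[(b ∨ r) U AX r]) = {s2, s5}, so the formula does not hold at s4.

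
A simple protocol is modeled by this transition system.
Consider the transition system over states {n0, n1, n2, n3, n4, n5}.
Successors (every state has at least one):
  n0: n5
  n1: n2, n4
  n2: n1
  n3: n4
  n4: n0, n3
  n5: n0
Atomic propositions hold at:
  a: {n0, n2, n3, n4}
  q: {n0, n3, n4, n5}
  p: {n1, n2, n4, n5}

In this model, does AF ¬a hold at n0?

Yes

Sat(¬a) = {n1, n5}
AF ¬a: least fixpoint, start Z0 = {n1, n5}, add states with every successor in Z. Z1 = {n0, n1, n2, n5}; fixed.
Sat(AF ¬a) = {n0, n1, n2, n5}
n0 ∈ Sat(AF ¬a) = {n0, n1, n2, n5}, so the formula holds at n0.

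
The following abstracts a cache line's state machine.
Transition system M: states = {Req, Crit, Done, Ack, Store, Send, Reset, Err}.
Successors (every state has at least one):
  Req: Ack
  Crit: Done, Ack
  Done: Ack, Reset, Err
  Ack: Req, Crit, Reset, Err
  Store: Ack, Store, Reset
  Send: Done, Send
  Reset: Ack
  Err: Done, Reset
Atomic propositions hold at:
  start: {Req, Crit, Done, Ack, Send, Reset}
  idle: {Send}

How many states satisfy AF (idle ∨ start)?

Sat(idle ∨ start) = {Req, Crit, Done, Ack, Send, Reset}
AF (idle ∨ start): least fixpoint, start Z0 = {Req, Crit, Done, Ack, Send, Reset}, add states with every successor in Z. Z1 = {Req, Crit, Done, Ack, Send, Reset, Err}; fixed.
Sat(AF (idle ∨ start)) = {Req, Crit, Done, Ack, Send, Reset, Err}
|Sat(AF (idle ∨ start))| = |{Req, Crit, Done, Ack, Send, Reset, Err}| = 7.

7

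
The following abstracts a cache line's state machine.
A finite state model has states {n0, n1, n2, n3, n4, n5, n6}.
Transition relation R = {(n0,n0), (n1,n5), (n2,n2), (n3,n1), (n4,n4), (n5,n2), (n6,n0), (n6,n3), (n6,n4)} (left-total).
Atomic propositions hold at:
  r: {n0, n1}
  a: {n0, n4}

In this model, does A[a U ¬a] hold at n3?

Yes

Sat(¬a) = {n1, n2, n3, n5, n6}
A[a U ¬a]: least fixpoint, start Z0 = Sat(¬a) = {n1, n2, n3, n5, n6}, add states in Sat(a) with every successor in Z. Already a fixed point.
Sat(A[a U ¬a]) = {n1, n2, n3, n5, n6}
n3 ∈ Sat(A[a U ¬a]) = {n1, n2, n3, n5, n6}, so the formula holds at n3.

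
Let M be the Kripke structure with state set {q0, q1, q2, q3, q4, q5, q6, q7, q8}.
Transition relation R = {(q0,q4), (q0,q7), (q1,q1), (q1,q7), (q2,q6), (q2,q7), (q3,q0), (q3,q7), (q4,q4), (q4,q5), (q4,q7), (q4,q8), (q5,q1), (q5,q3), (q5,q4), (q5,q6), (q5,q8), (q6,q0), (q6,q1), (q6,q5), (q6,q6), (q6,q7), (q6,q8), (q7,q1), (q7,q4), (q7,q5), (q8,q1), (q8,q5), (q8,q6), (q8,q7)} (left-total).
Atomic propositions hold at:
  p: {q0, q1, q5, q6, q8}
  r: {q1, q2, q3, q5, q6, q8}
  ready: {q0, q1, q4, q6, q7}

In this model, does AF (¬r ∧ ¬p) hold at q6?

Sat(¬r) = {q0, q4, q7}
Sat(¬p) = {q2, q3, q4, q7}
Sat(¬r ∧ ¬p) = {q4, q7}
AF (¬r ∧ ¬p): least fixpoint, start Z0 = {q4, q7}, add states with every successor in Z. Z1 = {q0, q4, q7}; Z2 = {q0, q3, q4, q7}; fixed.
Sat(AF (¬r ∧ ¬p)) = {q0, q3, q4, q7}
q6 ∉ Sat(AF (¬r ∧ ¬p)) = {q0, q3, q4, q7}, so the formula does not hold at q6.

No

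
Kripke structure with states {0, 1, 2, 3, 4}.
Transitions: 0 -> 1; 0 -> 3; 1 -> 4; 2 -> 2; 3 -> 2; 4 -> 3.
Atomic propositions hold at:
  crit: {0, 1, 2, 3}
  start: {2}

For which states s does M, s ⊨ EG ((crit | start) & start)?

Sat(crit | start) = {0, 1, 2, 3}
Sat((crit | start) & start) = {2}
EG ((crit | start) & start): greatest fixpoint, start Z0 = {2}, keep only states in Sat with some successor in Z. Already a fixed point.
Sat(EG ((crit | start) & start)) = {2}

{2}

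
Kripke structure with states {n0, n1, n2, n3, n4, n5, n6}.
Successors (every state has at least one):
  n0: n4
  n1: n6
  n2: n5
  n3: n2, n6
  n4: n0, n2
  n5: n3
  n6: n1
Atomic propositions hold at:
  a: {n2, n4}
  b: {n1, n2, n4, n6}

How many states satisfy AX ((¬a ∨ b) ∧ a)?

1

Sat(¬a) = {n0, n1, n3, n5, n6}
Sat(¬a ∨ b) = {n0, n1, n2, n3, n4, n5, n6}
Sat((¬a ∨ b) ∧ a) = {n2, n4}
Sat(AX ((¬a ∨ b) ∧ a)) = {s : every successor in {n2, n4}} = {n0}
|Sat(AX ((¬a ∨ b) ∧ a))| = |{n0}| = 1.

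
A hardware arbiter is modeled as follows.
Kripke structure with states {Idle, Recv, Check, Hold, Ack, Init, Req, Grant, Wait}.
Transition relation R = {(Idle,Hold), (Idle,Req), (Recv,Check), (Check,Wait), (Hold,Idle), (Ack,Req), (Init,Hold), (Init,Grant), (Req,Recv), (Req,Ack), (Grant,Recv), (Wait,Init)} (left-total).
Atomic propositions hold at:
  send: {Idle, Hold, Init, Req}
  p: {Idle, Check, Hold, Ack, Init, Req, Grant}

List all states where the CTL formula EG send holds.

{Idle, Hold, Init}

EG send: greatest fixpoint, start Z0 = {Idle, Hold, Init, Req}, keep only states in Sat with some successor in Z. Z1 = {Idle, Hold, Init}; fixed.
Sat(EG send) = {Idle, Hold, Init}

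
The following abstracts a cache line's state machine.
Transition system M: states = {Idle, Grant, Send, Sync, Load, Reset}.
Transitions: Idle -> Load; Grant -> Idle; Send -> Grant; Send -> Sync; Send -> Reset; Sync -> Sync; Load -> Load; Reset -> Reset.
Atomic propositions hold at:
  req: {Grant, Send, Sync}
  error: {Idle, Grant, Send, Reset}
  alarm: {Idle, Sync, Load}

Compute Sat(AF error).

{Idle, Grant, Send, Reset}

AF error: least fixpoint, start Z0 = {Idle, Grant, Send, Reset}, add states with every successor in Z. Already a fixed point.
Sat(AF error) = {Idle, Grant, Send, Reset}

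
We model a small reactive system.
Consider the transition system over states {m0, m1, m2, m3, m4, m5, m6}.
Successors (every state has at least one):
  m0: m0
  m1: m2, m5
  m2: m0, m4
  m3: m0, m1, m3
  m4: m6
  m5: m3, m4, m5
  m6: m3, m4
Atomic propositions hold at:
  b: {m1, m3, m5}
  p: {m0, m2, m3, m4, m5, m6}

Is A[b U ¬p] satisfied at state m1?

Sat(¬p) = {m1}
A[b U ¬p]: least fixpoint, start Z0 = Sat(¬p) = {m1}, add states in Sat(b) with every successor in Z. Already a fixed point.
Sat(A[b U ¬p]) = {m1}
m1 ∈ Sat(A[b U ¬p]) = {m1}, so the formula holds at m1.

Yes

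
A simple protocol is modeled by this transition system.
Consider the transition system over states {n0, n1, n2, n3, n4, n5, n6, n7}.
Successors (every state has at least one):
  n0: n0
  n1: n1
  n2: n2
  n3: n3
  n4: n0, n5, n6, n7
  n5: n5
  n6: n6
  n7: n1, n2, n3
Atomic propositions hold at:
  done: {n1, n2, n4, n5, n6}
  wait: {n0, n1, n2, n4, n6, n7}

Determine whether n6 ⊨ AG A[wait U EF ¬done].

No

Sat(¬done) = {n0, n3, n7}
EF ¬done: least fixpoint, start Z0 = {n0, n3, n7}, add states with some successor in Z. Z1 = {n0, n3, n4, n7}; fixed.
Sat(EF ¬done) = {n0, n3, n4, n7}
A[wait U EF ¬done]: least fixpoint, start Z0 = Sat(EF ¬done) = {n0, n3, n4, n7}, add states in Sat(wait) with every successor in Z. Already a fixed point.
Sat(A[wait U EF ¬done]) = {n0, n3, n4, n7}
AG A[wait U EF ¬done]: greatest fixpoint, start Z0 = {n0, n3, n4, n7}, keep only states in Sat with every successor in Z. Z1 = {n0, n3}; fixed.
Sat(AG A[wait U EF ¬done]) = {n0, n3}
n6 ∉ Sat(AG A[wait U EF ¬done]) = {n0, n3}, so the formula does not hold at n6.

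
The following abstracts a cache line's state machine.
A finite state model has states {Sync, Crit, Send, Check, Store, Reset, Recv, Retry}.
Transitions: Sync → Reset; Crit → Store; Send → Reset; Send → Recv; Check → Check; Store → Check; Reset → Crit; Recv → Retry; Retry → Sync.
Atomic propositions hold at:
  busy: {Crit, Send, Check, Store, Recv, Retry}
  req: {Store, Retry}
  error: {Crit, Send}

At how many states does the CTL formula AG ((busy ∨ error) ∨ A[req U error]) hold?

Sat(busy ∨ error) = {Crit, Send, Check, Store, Recv, Retry}
A[req U error]: least fixpoint, start Z0 = Sat(error) = {Crit, Send}, add states in Sat(req) with every successor in Z. Already a fixed point.
Sat(A[req U error]) = {Crit, Send}
Sat((busy ∨ error) ∨ A[req U error]) = {Crit, Send, Check, Store, Recv, Retry}
AG ((busy ∨ error) ∨ A[req U error]): greatest fixpoint, start Z0 = {Crit, Send, Check, Store, Recv, Retry}, keep only states in Sat with every successor in Z. Z1 = {Crit, Check, Store, Recv}; Z2 = {Crit, Check, Store}; fixed.
Sat(AG ((busy ∨ error) ∨ A[req U error])) = {Crit, Check, Store}
|Sat(AG ((busy ∨ error) ∨ A[req U error]))| = |{Crit, Check, Store}| = 3.

3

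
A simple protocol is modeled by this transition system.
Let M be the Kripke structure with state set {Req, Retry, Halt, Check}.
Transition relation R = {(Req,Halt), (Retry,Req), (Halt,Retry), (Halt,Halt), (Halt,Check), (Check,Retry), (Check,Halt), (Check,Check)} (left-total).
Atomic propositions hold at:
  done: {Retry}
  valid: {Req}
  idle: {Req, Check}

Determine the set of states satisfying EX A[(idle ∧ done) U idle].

{Retry, Halt, Check}

Sat(idle ∧ done) = ∅
A[(idle ∧ done) U idle]: least fixpoint, start Z0 = Sat(idle) = {Req, Check}, add states in Sat(idle ∧ done) with every successor in Z. Already a fixed point.
Sat(A[(idle ∧ done) U idle]) = {Req, Check}
Sat(EX A[(idle ∧ done) U idle]) = {s : some successor in {Req, Check}} = {Retry, Halt, Check}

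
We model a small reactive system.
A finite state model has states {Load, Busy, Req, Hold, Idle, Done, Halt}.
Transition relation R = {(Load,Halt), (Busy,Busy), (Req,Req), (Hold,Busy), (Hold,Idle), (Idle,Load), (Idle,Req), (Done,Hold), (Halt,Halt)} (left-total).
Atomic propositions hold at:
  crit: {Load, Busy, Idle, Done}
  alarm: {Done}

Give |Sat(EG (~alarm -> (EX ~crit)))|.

4

Sat(~alarm) = {Load, Busy, Req, Hold, Idle, Halt}
Sat(~crit) = {Req, Hold, Halt}
Sat(EX ~crit) = {s : some successor in {Req, Hold, Halt}} = {Load, Req, Idle, Done, Halt}
Sat(~alarm -> (EX ~crit)) = {Load, Req, Idle, Done, Halt}
EG (~alarm -> (EX ~crit)): greatest fixpoint, start Z0 = {Load, Req, Idle, Done, Halt}, keep only states in Sat with some successor in Z. Z1 = {Load, Req, Idle, Halt}; fixed.
Sat(EG (~alarm -> (EX ~crit))) = {Load, Req, Idle, Halt}
|Sat(EG (~alarm -> (EX ~crit)))| = |{Load, Req, Idle, Halt}| = 4.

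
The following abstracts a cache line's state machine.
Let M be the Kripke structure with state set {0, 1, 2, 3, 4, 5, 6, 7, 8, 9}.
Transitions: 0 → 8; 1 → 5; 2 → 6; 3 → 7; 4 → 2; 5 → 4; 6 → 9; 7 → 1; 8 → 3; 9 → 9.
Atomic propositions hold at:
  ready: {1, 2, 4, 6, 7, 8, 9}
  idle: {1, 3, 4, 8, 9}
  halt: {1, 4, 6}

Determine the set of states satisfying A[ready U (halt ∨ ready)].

{1, 2, 4, 6, 7, 8, 9}

Sat(halt ∨ ready) = {1, 2, 4, 6, 7, 8, 9}
A[ready U (halt ∨ ready)]: least fixpoint, start Z0 = Sat((halt ∨ ready)) = {1, 2, 4, 6, 7, 8, 9}, add states in Sat(ready) with every successor in Z. Already a fixed point.
Sat(A[ready U (halt ∨ ready)]) = {1, 2, 4, 6, 7, 8, 9}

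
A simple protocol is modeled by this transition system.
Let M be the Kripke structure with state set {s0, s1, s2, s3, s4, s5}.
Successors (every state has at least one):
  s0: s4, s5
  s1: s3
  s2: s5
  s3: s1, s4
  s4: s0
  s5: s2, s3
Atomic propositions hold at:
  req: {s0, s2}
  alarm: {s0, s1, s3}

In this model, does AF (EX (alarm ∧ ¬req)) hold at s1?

Yes

Sat(¬req) = {s1, s3, s4, s5}
Sat(alarm ∧ ¬req) = {s1, s3}
Sat(EX (alarm ∧ ¬req)) = {s : some successor in {s1, s3}} = {s1, s3, s5}
AF (EX (alarm ∧ ¬req)): least fixpoint, start Z0 = {s1, s3, s5}, add states with every successor in Z. Z1 = {s1, s2, s3, s5}; fixed.
Sat(AF (EX (alarm ∧ ¬req))) = {s1, s2, s3, s5}
s1 ∈ Sat(AF (EX (alarm ∧ ¬req))) = {s1, s2, s3, s5}, so the formula holds at s1.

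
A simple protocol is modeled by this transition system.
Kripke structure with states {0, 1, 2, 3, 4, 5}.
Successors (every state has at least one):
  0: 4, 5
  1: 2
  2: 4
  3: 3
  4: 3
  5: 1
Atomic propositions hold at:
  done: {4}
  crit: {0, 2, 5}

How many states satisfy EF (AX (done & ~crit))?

Sat(~crit) = {1, 3, 4}
Sat(done & ~crit) = {4}
Sat(AX (done & ~crit)) = {s : every successor in {4}} = {2}
EF (AX (done & ~crit)): least fixpoint, start Z0 = {2}, add states with some successor in Z. Z1 = {1, 2}; Z2 = {1, 2, 5}; Z3 = {0, 1, 2, 5}; fixed.
Sat(EF (AX (done & ~crit))) = {0, 1, 2, 5}
|Sat(EF (AX (done & ~crit)))| = |{0, 1, 2, 5}| = 4.

4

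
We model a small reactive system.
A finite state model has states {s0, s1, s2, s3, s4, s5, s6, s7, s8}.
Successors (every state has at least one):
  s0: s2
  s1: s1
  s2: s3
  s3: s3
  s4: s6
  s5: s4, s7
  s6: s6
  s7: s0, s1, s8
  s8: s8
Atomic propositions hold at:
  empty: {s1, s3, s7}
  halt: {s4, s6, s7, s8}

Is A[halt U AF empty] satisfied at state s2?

Yes

AF empty: least fixpoint, start Z0 = {s1, s3, s7}, add states with every successor in Z. Z1 = {s1, s2, s3, s7}; Z2 = {s0, s1, s2, s3, s7}; fixed.
Sat(AF empty) = {s0, s1, s2, s3, s7}
A[halt U AF empty]: least fixpoint, start Z0 = Sat(AF empty) = {s0, s1, s2, s3, s7}, add states in Sat(halt) with every successor in Z. Already a fixed point.
Sat(A[halt U AF empty]) = {s0, s1, s2, s3, s7}
s2 ∈ Sat(A[halt U AF empty]) = {s0, s1, s2, s3, s7}, so the formula holds at s2.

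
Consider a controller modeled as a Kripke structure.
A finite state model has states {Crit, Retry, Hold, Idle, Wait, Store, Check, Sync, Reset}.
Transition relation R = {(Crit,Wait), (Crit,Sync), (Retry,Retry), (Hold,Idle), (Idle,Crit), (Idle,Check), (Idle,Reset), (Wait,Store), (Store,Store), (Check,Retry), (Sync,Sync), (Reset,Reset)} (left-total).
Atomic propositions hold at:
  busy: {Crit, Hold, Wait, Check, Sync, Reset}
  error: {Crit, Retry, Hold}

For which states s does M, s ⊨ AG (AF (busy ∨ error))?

Sat(busy ∨ error) = {Crit, Retry, Hold, Wait, Check, Sync, Reset}
AF (busy ∨ error): least fixpoint, start Z0 = {Crit, Retry, Hold, Wait, Check, Sync, Reset}, add states with every successor in Z. Z1 = {Crit, Retry, Hold, Idle, Wait, Check, Sync, Reset}; fixed.
Sat(AF (busy ∨ error)) = {Crit, Retry, Hold, Idle, Wait, Check, Sync, Reset}
AG (AF (busy ∨ error)): greatest fixpoint, start Z0 = {Crit, Retry, Hold, Idle, Wait, Check, Sync, Reset}, keep only states in Sat with every successor in Z. Z1 = {Crit, Retry, Hold, Idle, Check, Sync, Reset}; Z2 = {Retry, Hold, Idle, Check, Sync, Reset}; Z3 = {Retry, Hold, Check, Sync, Reset}; Z4 = {Retry, Check, Sync, Reset}; fixed.
Sat(AG (AF (busy ∨ error))) = {Retry, Check, Sync, Reset}

{Retry, Check, Sync, Reset}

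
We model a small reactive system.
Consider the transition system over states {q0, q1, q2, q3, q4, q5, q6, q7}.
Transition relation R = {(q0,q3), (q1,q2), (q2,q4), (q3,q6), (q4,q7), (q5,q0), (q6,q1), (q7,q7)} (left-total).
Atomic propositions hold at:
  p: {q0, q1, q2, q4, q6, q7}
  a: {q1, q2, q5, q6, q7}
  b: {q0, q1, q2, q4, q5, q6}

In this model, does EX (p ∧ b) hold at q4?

No

Sat(p ∧ b) = {q0, q1, q2, q4, q6}
Sat(EX (p ∧ b)) = {s : some successor in {q0, q1, q2, q4, q6}} = {q1, q2, q3, q5, q6}
q4 ∉ Sat(EX (p ∧ b)) = {q1, q2, q3, q5, q6}, so the formula does not hold at q4.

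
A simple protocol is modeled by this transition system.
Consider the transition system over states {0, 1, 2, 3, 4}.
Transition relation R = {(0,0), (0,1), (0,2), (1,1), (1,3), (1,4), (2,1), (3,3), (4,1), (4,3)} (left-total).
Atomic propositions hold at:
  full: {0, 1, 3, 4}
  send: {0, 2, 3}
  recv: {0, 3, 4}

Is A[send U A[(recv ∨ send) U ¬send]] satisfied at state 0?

No

Sat(recv ∨ send) = {0, 2, 3, 4}
Sat(¬send) = {1, 4}
A[(recv ∨ send) U ¬send]: least fixpoint, start Z0 = Sat(¬send) = {1, 4}, add states in Sat(recv ∨ send) with every successor in Z. Z1 = {1, 2, 4}; fixed.
Sat(A[(recv ∨ send) U ¬send]) = {1, 2, 4}
A[send U A[(recv ∨ send) U ¬send]]: least fixpoint, start Z0 = Sat(A[(recv ∨ send) U ¬send]) = {1, 2, 4}, add states in Sat(send) with every successor in Z. Already a fixed point.
Sat(A[send U A[(recv ∨ send) U ¬send]]) = {1, 2, 4}
0 ∉ Sat(A[send U A[(recv ∨ send) U ¬send]]) = {1, 2, 4}, so the formula does not hold at 0.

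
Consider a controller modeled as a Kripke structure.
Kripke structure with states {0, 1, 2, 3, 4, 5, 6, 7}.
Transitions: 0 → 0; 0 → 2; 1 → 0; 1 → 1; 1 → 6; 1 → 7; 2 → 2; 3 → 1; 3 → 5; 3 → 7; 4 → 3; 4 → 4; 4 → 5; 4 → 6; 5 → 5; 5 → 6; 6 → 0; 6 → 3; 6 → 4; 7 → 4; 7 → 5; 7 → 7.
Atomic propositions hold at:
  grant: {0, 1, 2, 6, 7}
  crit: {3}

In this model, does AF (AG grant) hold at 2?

Yes

AG grant: greatest fixpoint, start Z0 = {0, 1, 2, 6, 7}, keep only states in Sat with every successor in Z. Z1 = {0, 1, 2}; Z2 = {0, 2}; fixed.
Sat(AG grant) = {0, 2}
AF (AG grant): least fixpoint, start Z0 = {0, 2}, add states with every successor in Z. Already a fixed point.
Sat(AF (AG grant)) = {0, 2}
2 ∈ Sat(AF (AG grant)) = {0, 2}, so the formula holds at 2.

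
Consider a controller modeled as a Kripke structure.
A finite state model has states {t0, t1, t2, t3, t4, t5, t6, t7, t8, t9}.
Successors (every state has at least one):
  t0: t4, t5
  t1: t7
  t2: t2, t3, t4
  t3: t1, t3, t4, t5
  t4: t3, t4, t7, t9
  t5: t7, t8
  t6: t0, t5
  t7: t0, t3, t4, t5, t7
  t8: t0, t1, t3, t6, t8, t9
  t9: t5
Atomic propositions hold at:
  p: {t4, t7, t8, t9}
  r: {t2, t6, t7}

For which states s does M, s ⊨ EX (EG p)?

EG p: greatest fixpoint, start Z0 = {t4, t7, t8, t9}, keep only states in Sat with some successor in Z. Z1 = {t4, t7, t8}; fixed.
Sat(EG p) = {t4, t7, t8}
Sat(EX (EG p)) = {s : some successor in {t4, t7, t8}} = {t0, t1, t2, t3, t4, t5, t7, t8}

{t0, t1, t2, t3, t4, t5, t7, t8}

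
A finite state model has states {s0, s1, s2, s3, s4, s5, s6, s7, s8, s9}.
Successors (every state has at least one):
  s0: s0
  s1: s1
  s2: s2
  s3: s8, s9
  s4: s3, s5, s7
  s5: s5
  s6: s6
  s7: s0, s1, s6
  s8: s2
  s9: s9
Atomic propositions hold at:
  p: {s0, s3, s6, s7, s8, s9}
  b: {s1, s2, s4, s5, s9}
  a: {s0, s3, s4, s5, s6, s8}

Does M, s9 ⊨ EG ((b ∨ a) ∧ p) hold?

Yes

Sat(b ∨ a) = {s0, s1, s2, s3, s4, s5, s6, s8, s9}
Sat((b ∨ a) ∧ p) = {s0, s3, s6, s8, s9}
EG ((b ∨ a) ∧ p): greatest fixpoint, start Z0 = {s0, s3, s6, s8, s9}, keep only states in Sat with some successor in Z. Z1 = {s0, s3, s6, s9}; fixed.
Sat(EG ((b ∨ a) ∧ p)) = {s0, s3, s6, s9}
s9 ∈ Sat(EG ((b ∨ a) ∧ p)) = {s0, s3, s6, s9}, so the formula holds at s9.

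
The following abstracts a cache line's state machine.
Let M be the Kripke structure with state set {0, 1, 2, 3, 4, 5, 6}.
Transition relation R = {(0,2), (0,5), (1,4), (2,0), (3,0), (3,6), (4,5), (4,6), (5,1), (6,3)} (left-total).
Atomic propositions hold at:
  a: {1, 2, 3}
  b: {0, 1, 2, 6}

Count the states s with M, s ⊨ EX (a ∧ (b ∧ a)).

2

Sat(b ∧ a) = {1, 2}
Sat(a ∧ (b ∧ a)) = {1, 2}
Sat(EX (a ∧ (b ∧ a))) = {s : some successor in {1, 2}} = {0, 5}
|Sat(EX (a ∧ (b ∧ a)))| = |{0, 5}| = 2.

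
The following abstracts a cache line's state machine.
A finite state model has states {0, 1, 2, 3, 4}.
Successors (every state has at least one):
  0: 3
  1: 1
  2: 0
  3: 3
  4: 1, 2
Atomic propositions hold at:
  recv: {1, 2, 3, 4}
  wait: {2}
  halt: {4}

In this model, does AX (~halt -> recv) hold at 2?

No

Sat(~halt) = {0, 1, 2, 3}
Sat(~halt -> recv) = {1, 2, 3, 4}
Sat(AX (~halt -> recv)) = {s : every successor in {1, 2, 3, 4}} = {0, 1, 3, 4}
2 ∉ Sat(AX (~halt -> recv)) = {0, 1, 3, 4}, so the formula does not hold at 2.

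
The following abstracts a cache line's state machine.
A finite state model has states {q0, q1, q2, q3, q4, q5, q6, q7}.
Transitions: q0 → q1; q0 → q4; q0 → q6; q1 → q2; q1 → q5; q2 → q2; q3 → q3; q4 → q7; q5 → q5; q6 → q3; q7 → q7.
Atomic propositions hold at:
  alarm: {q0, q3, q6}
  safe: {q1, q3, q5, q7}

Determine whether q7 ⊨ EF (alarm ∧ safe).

Sat(alarm ∧ safe) = {q3}
EF (alarm ∧ safe): least fixpoint, start Z0 = {q3}, add states with some successor in Z. Z1 = {q3, q6}; Z2 = {q0, q3, q6}; fixed.
Sat(EF (alarm ∧ safe)) = {q0, q3, q6}
q7 ∉ Sat(EF (alarm ∧ safe)) = {q0, q3, q6}, so the formula does not hold at q7.

No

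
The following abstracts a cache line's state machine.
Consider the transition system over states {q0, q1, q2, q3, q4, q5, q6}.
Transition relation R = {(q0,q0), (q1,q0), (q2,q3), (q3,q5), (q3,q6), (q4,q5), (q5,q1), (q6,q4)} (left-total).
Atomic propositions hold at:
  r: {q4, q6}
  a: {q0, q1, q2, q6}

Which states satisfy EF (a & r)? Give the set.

{q2, q3, q6}

Sat(a & r) = {q6}
EF (a & r): least fixpoint, start Z0 = {q6}, add states with some successor in Z. Z1 = {q3, q6}; Z2 = {q2, q3, q6}; fixed.
Sat(EF (a & r)) = {q2, q3, q6}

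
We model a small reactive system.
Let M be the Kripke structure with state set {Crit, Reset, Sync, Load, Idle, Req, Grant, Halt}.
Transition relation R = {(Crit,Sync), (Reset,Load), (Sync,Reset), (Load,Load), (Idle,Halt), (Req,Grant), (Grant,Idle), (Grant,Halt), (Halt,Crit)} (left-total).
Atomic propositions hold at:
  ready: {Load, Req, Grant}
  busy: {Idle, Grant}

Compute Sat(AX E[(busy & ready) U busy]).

{Req}

Sat(busy & ready) = {Grant}
E[(busy & ready) U busy]: least fixpoint, start Z0 = Sat(busy) = {Idle, Grant}, add states in Sat(busy & ready) with some successor in Z. Already a fixed point.
Sat(E[(busy & ready) U busy]) = {Idle, Grant}
Sat(AX E[(busy & ready) U busy]) = {s : every successor in {Idle, Grant}} = {Req}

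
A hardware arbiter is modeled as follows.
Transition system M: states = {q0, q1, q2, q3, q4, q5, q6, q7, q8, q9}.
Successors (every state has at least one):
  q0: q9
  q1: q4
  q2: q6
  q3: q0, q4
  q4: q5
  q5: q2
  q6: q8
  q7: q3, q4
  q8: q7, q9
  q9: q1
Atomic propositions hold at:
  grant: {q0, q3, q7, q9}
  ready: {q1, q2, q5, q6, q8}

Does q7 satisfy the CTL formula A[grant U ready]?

A[grant U ready]: least fixpoint, start Z0 = Sat(ready) = {q1, q2, q5, q6, q8}, add states in Sat(grant) with every successor in Z. Z1 = {q1, q2, q5, q6, q8, q9}; Z2 = {q0, q1, q2, q5, q6, q8, q9}; fixed.
Sat(A[grant U ready]) = {q0, q1, q2, q5, q6, q8, q9}
q7 ∉ Sat(A[grant U ready]) = {q0, q1, q2, q5, q6, q8, q9}, so the formula does not hold at q7.

No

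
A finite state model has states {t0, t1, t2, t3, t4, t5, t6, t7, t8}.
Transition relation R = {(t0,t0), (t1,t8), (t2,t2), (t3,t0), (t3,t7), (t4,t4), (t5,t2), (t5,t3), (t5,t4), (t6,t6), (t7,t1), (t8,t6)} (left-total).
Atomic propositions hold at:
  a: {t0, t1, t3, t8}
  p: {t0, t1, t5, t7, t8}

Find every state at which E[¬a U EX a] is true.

Sat(¬a) = {t2, t4, t5, t6, t7}
Sat(EX a) = {s : some successor in {t0, t1, t3, t8}} = {t0, t1, t3, t5, t7}
E[¬a U EX a]: least fixpoint, start Z0 = Sat(EX a) = {t0, t1, t3, t5, t7}, add states in Sat(¬a) with some successor in Z. Already a fixed point.
Sat(E[¬a U EX a]) = {t0, t1, t3, t5, t7}

{t0, t1, t3, t5, t7}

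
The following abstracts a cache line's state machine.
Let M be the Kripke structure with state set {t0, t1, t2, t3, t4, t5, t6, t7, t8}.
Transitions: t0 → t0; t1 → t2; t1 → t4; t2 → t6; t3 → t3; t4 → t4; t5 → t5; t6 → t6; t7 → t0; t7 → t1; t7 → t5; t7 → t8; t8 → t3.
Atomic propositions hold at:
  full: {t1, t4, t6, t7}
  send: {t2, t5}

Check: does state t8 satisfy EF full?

EF full: least fixpoint, start Z0 = {t1, t4, t6, t7}, add states with some successor in Z. Z1 = {t1, t2, t4, t6, t7}; fixed.
Sat(EF full) = {t1, t2, t4, t6, t7}
t8 ∉ Sat(EF full) = {t1, t2, t4, t6, t7}, so the formula does not hold at t8.

No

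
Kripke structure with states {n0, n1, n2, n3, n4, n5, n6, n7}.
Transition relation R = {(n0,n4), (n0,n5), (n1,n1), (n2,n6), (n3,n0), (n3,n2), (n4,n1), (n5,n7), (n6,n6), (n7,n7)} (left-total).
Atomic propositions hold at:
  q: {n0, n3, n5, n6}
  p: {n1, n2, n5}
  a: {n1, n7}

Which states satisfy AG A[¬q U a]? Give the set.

Sat(¬q) = {n1, n2, n4, n7}
A[¬q U a]: least fixpoint, start Z0 = Sat(a) = {n1, n7}, add states in Sat(¬q) with every successor in Z. Z1 = {n1, n4, n7}; fixed.
Sat(A[¬q U a]) = {n1, n4, n7}
AG A[¬q U a]: greatest fixpoint, start Z0 = {n1, n4, n7}, keep only states in Sat with every successor in Z. Already a fixed point.
Sat(AG A[¬q U a]) = {n1, n4, n7}

{n1, n4, n7}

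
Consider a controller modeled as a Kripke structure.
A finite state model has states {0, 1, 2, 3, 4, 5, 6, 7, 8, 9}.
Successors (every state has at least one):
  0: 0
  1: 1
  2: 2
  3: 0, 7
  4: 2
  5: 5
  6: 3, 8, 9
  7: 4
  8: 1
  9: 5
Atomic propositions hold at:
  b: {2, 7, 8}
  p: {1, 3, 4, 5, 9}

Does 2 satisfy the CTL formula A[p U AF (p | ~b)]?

Sat(~b) = {0, 1, 3, 4, 5, 6, 9}
Sat(p | ~b) = {0, 1, 3, 4, 5, 6, 9}
AF (p | ~b): least fixpoint, start Z0 = {0, 1, 3, 4, 5, 6, 9}, add states with every successor in Z. Z1 = {0, 1, 3, 4, 5, 6, 7, 8, 9}; fixed.
Sat(AF (p | ~b)) = {0, 1, 3, 4, 5, 6, 7, 8, 9}
A[p U AF (p | ~b)]: least fixpoint, start Z0 = Sat(AF (p | ~b)) = {0, 1, 3, 4, 5, 6, 7, 8, 9}, add states in Sat(p) with every successor in Z. Already a fixed point.
Sat(A[p U AF (p | ~b)]) = {0, 1, 3, 4, 5, 6, 7, 8, 9}
2 ∉ Sat(A[p U AF (p | ~b)]) = {0, 1, 3, 4, 5, 6, 7, 8, 9}, so the formula does not hold at 2.

No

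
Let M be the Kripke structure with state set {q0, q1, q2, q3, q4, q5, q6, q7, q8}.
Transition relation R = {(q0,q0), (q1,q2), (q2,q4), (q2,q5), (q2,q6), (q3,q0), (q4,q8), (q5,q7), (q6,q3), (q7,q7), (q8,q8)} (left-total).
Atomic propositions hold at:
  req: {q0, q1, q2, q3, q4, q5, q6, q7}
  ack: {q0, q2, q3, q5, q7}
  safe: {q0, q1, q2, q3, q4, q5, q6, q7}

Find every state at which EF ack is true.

{q0, q1, q2, q3, q5, q6, q7}

EF ack: least fixpoint, start Z0 = {q0, q2, q3, q5, q7}, add states with some successor in Z. Z1 = {q0, q1, q2, q3, q5, q6, q7}; fixed.
Sat(EF ack) = {q0, q1, q2, q3, q5, q6, q7}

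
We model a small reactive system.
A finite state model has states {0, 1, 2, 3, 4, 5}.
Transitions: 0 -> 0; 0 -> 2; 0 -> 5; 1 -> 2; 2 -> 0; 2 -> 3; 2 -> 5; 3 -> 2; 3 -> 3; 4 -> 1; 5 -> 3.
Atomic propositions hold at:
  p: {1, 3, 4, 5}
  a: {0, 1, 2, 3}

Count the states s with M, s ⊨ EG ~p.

Sat(~p) = {0, 2}
EG ~p: greatest fixpoint, start Z0 = {0, 2}, keep only states in Sat with some successor in Z. Already a fixed point.
Sat(EG ~p) = {0, 2}
|Sat(EG ~p)| = |{0, 2}| = 2.

2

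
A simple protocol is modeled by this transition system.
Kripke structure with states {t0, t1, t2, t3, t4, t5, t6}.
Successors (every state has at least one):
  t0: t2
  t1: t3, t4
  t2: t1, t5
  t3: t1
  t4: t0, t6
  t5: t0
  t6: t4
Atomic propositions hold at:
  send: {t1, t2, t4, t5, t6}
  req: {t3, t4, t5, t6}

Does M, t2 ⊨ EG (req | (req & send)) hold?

No

Sat(req & send) = {t4, t5, t6}
Sat(req | (req & send)) = {t3, t4, t5, t6}
EG (req | (req & send)): greatest fixpoint, start Z0 = {t3, t4, t5, t6}, keep only states in Sat with some successor in Z. Z1 = {t4, t6}; fixed.
Sat(EG (req | (req & send))) = {t4, t6}
t2 ∉ Sat(EG (req | (req & send))) = {t4, t6}, so the formula does not hold at t2.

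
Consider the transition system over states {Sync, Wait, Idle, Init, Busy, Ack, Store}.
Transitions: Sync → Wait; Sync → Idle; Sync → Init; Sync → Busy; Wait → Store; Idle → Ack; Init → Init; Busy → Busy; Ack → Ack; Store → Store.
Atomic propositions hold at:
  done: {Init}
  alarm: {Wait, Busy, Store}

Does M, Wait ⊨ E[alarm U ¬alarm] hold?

Sat(¬alarm) = {Sync, Idle, Init, Ack}
E[alarm U ¬alarm]: least fixpoint, start Z0 = Sat(¬alarm) = {Sync, Idle, Init, Ack}, add states in Sat(alarm) with some successor in Z. Already a fixed point.
Sat(E[alarm U ¬alarm]) = {Sync, Idle, Init, Ack}
Wait ∉ Sat(E[alarm U ¬alarm]) = {Sync, Idle, Init, Ack}, so the formula does not hold at Wait.

No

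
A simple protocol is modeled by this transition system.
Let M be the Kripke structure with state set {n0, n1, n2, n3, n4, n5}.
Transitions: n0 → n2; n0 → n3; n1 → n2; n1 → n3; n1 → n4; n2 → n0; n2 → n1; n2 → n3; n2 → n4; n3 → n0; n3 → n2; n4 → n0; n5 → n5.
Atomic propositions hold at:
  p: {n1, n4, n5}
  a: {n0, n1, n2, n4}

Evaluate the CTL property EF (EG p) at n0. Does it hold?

EG p: greatest fixpoint, start Z0 = {n1, n4, n5}, keep only states in Sat with some successor in Z. Z1 = {n1, n5}; Z2 = {n5}; fixed.
Sat(EG p) = {n5}
EF (EG p): least fixpoint, start Z0 = {n5}, add states with some successor in Z. Already a fixed point.
Sat(EF (EG p)) = {n5}
n0 ∉ Sat(EF (EG p)) = {n5}, so the formula does not hold at n0.

No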